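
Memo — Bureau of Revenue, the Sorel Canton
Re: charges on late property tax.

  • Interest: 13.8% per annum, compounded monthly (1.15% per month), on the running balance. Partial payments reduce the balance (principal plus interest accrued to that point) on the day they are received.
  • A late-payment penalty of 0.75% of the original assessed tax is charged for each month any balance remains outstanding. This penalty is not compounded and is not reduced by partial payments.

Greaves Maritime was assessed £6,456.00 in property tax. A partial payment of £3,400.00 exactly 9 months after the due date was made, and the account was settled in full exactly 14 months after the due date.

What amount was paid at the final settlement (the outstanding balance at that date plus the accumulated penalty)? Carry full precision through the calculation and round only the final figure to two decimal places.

Balance at month 9: £6,456.0000 × (1 + 0.0115)^9 = £7,155.7722…
After £3,400.00 payment: £7,155.7722… − £3,400.00 = £3,755.7722…
Balance at month 14: £3,755.7722… × (1 + 0.0115)^5 = £3,976.7535…
Penalty: 14 × 0.75% × £6,456.00 = £677.88
Final settlement = outstanding balance + penalty = £3,976.7535… + £677.88 = £4,654.63

£4,654.63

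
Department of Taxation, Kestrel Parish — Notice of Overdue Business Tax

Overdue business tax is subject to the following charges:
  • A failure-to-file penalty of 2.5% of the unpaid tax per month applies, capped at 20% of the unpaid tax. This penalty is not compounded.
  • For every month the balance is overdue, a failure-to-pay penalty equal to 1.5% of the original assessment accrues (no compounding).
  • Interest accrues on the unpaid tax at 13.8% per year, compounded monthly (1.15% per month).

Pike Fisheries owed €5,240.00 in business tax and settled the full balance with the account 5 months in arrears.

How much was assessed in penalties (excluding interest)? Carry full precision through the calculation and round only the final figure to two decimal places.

€1,048.00

Failure-to-file: 5 × 2.5% × €5,240.00 = €655.00 (under the 20% cap)
Failure-to-pay penalty = 1.5% × €5,240.00 × 5 mo = €393.00
Total penalty = €655.00 + €393.00 = €1,048.00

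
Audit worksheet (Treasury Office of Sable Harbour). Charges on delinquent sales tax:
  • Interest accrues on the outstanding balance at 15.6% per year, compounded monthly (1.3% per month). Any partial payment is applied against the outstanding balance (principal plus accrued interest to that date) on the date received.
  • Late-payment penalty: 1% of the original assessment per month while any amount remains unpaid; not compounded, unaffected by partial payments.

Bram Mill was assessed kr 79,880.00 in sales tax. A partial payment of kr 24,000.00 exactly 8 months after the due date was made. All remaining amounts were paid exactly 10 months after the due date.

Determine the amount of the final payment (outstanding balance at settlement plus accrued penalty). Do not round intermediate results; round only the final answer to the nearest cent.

kr 74,253.38

Balance at month 8: kr 79,880.0000 × (1 + 0.013)^8 = kr 88,575.5013…
After kr 24,000.00 payment: kr 88,575.5013… − kr 24,000.00 = kr 64,575.5013…
Balance at month 10: kr 64,575.5013… × (1 + 0.013)^2 = kr 66,265.3776…
Penalty: 10 × 1% × kr 79,880.00 = kr 7,988.00
Final settlement = outstanding balance + penalty = kr 66,265.3776… + kr 7,988.00 = kr 74,253.38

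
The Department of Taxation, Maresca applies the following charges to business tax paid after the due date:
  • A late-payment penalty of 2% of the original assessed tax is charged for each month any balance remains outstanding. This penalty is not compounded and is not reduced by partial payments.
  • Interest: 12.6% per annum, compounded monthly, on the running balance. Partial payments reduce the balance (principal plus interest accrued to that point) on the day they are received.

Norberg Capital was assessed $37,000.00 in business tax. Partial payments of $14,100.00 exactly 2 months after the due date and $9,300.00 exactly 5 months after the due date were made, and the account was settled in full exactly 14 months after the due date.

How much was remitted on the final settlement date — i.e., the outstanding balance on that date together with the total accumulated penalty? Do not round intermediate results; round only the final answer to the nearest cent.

Monthly rate = 12.6% ÷ 12 = 1.05%
Balance at month 2: $37,000.0000 × (1 + 0.0105)^2 = $37,781.0793…
After $14,100.00 payment: $37,781.0793… − $14,100.00 = $23,681.0793…
Balance at month 5: $23,681.0793… × (1 + 0.0105)^3 = $24,434.8932…
After $9,300.00 payment: $24,434.8932… − $9,300.00 = $15,134.8932…
Balance at month 14: $15,134.8932… × (1 + 0.0105)^9 = $16,626.7061…
Penalty: 14 × 2% × $37,000.00 = $10,360.00
Final settlement = outstanding balance + penalty = $16,626.7061… + $10,360.00 = $26,986.71

$26,986.71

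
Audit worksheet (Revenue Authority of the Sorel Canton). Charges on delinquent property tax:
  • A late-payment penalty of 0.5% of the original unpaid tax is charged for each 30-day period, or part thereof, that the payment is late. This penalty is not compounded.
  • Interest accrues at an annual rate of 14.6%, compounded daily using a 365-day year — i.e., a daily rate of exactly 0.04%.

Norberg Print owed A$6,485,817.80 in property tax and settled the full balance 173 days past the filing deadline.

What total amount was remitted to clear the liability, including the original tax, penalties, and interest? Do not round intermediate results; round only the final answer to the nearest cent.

Penalty periods: ⌈173/30⌉ = 6; penalty = 6 × 0.5% × A$6,485,817.80 = A$194,574.53…
Interest: A$6,485,817.80 × ((1 + 0.0004)^173 − 1) = A$6,485,817.80 × 0.07163569… = A$464,616.0348…
Total = A$6,485,817.80 + A$194,574.5340 + A$464,616.0348… = A$7,145,008.37

A$7,145,008.37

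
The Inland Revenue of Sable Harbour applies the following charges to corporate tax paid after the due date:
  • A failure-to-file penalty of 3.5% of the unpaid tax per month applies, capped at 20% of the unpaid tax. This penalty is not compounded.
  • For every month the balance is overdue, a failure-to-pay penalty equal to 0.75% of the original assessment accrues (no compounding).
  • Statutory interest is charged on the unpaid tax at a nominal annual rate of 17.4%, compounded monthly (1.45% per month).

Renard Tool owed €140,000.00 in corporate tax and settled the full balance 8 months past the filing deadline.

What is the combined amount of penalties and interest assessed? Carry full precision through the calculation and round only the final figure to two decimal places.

€53,488.52

Failure-to-file: 8 × 3.5% × €140,000.00 = €39,200.00, capped at 20% × €140,000.00 = €28,000.00
Failure-to-pay penalty = 0.75% × €140,000.00 × 8 mo = €8,400.00
Interest: €140,000.00 × ((1 + 0.0145)^8 − 1) = €140,000.00 × 0.1220609… = €17,088.5195…
Penalties + interest = €36,400.0000 + €17,088.5195… = €53,488.52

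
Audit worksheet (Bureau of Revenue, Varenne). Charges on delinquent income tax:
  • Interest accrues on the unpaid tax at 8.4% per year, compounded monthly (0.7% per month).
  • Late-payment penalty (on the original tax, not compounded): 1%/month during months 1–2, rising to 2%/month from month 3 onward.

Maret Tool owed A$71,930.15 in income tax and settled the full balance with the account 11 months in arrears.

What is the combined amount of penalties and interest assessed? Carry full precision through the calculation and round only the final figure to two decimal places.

A$20,122.63

Penalty, months 1–2: 2 × 1% × A$71,930.15 = A$1,438.60…
Penalty, months 3–11: 9 × 2% × A$71,930.15 = A$12,947.43…
Interest: A$71,930.15 × ((1 + 0.007)^11 − 1) = A$71,930.15 × 0.0797524… = A$5,736.6017…
Penalties + interest = A$14,386.0300 + A$5,736.6017… = A$20,122.63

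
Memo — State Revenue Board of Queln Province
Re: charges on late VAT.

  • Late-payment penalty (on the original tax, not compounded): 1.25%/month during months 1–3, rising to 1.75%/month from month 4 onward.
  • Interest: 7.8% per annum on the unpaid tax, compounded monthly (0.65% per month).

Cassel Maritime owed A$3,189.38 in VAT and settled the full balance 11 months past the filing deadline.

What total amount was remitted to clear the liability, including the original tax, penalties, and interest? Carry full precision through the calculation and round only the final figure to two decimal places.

A$3,991.09

Penalty, months 1–3: 3 × 1.25% × A$3,189.38 = A$119.60…
Penalty, months 4–11: 8 × 1.75% × A$3,189.38 = A$446.51…
Interest: A$3,189.38 × ((1 + 0.0065)^11 − 1) = A$3,189.38 × 0.0738697… = A$235.5984…
Total = A$3,189.38 + A$566.1150… + A$235.5984… = A$3,991.09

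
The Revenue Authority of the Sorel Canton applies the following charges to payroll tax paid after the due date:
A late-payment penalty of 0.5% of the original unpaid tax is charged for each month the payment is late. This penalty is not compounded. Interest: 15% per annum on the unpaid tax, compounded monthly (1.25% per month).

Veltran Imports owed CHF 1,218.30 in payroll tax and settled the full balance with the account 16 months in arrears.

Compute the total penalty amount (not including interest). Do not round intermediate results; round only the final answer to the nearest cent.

Late-payment penalty: 16 × 0.5% × CHF 1,218.30 = CHF 97.46…

CHF 97.46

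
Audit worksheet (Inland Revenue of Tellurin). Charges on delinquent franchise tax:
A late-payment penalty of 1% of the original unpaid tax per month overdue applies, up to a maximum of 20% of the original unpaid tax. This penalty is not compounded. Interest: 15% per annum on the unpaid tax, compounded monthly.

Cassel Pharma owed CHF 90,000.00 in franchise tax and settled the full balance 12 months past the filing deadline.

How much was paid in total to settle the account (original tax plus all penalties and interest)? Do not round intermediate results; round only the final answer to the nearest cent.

CHF 115,267.91

Penalty: 12 × 1% × CHF 90,000.00 = CHF 10,800.00 (below the 20% cap of CHF 18,000.00)
Interest (15%/yr ÷ 12 = 1.25%/month): CHF 90,000.00 × ((1 + 0.0125)^12 − 1) = CHF 14,467.9066…
Total = CHF 90,000.00 + CHF 10,800.0000 + CHF 14,467.9066… = CHF 115,267.91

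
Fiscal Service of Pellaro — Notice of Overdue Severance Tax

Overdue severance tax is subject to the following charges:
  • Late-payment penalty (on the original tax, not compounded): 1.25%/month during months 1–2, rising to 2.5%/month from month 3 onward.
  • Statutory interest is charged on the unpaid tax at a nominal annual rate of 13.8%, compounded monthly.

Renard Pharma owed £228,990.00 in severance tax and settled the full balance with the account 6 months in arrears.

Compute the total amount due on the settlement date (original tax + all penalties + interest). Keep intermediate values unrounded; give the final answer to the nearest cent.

£273,875.34

Penalty, months 1–2: 2 × 1.25% × £228,990.00 = £5,724.75
Penalty, months 3–6: 4 × 2.5% × £228,990.00 = £22,899.00
Interest (13.8%/yr ÷ 12 = 1.15%/month): £228,990.00 × ((1 + 0.0115)^6 − 1) = £16,261.5946…
Total = £228,990.00 + £28,623.7500 + £16,261.5946… = £273,875.34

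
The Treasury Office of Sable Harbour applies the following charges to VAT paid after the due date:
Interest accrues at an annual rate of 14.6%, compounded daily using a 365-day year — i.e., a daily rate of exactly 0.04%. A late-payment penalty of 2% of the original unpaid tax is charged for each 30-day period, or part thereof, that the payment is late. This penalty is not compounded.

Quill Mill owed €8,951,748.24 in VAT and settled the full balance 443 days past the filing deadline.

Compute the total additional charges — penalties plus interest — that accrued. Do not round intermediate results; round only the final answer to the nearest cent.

€4,420,619.85

Penalty periods: ⌈443/30⌉ = 15; penalty = 15 × 2% × €8,951,748.24 = €2,685,524.47…
Interest: €8,951,748.24 × ((1 + 0.0004)^443 − 1) = €8,951,748.24 × 0.19382754… = €1,735,095.3804…
Penalties + interest = €2,685,524.4720 + €1,735,095.3804… = €4,420,619.85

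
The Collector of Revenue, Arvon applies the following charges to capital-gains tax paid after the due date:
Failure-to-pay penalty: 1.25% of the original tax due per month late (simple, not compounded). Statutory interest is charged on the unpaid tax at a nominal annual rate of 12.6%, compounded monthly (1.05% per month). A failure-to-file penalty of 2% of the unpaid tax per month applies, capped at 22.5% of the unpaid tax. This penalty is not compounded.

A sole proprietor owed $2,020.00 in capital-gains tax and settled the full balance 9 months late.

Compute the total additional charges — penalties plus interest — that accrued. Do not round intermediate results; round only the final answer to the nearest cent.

Failure-to-file: 9 × 2% × $2,020.00 = $363.60 (under the 22.5% cap)
Failure-to-pay penalty = 1.25% × $2,020.00 × 9 mo = $227.25
Interest: $2,020.00 × ((1 + 0.0105)^9 − 1) = $2,020.00 × 0.0985678… = $199.1069…
Penalties + interest = $590.8500 + $199.1069… = $789.96

$789.96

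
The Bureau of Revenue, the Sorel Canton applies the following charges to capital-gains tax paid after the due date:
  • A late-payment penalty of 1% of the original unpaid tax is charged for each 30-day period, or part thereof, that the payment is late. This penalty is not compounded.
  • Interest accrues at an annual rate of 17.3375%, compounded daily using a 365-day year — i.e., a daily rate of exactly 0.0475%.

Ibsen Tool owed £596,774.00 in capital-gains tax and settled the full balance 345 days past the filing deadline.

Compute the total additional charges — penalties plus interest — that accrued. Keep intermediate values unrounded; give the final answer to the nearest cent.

£177,851.31

Penalty periods: ⌈345/30⌉ = 12; penalty = 12 × 1% × £596,774.00 = £71,612.88
Interest: £596,774.00 × ((1 + 0.000475)^345 − 1) = £596,774.00 × 0.17802121… = £106,238.4309…
Penalties + interest = £71,612.8800 + £106,238.4309… = £177,851.31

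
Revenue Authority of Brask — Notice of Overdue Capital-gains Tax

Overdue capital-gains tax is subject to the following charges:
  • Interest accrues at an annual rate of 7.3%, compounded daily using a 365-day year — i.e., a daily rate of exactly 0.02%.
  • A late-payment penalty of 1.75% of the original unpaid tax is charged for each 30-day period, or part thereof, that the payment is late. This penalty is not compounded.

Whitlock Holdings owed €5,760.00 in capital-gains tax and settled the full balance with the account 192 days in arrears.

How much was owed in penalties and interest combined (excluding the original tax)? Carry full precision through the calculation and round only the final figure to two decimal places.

€931.06

Penalty periods: ⌈192/30⌉ = 7; penalty = 7 × 1.75% × €5,760.00 = €705.60
Interest: €5,760.00 × ((1 + 0.0002)^192 − 1) = €5,760.00 × 0.03914282… = €225.4626…
Penalties + interest = €705.6000 + €225.4626… = €931.06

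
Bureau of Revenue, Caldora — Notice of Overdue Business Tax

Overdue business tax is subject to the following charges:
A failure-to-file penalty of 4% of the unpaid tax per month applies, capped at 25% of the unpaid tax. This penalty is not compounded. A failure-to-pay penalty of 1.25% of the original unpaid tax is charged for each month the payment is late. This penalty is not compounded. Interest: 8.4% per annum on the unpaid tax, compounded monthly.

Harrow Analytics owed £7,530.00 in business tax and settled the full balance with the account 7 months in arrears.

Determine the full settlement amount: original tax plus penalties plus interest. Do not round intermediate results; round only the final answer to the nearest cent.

Failure-to-file: 7 × 4% × £7,530.00 = £2,108.40, capped at 25% × £7,530.00 = £1,882.50
Failure-to-pay penalty = 1.25% × £7,530.00 × 7 mo = £658.88…
Interest (8.4%/yr ÷ 12 = 0.7%/month): £7,530.00 × ((1 + 0.007)^7 − 1) = £376.8094…
Total = £7,530.00 + £2,541.3750 + £376.8094… = £10,448.18

£10,448.18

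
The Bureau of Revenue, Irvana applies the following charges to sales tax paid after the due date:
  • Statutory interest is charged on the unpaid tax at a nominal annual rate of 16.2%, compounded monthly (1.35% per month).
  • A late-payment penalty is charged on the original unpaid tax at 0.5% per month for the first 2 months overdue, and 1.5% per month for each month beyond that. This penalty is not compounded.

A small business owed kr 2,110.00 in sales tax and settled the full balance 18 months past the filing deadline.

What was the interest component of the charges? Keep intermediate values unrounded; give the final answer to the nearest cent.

kr 576.02

Interest: kr 2,110.00 × ((1 + 0.0135)^18 − 1) = kr 2,110.00 × 0.2729975… = kr 576.0247…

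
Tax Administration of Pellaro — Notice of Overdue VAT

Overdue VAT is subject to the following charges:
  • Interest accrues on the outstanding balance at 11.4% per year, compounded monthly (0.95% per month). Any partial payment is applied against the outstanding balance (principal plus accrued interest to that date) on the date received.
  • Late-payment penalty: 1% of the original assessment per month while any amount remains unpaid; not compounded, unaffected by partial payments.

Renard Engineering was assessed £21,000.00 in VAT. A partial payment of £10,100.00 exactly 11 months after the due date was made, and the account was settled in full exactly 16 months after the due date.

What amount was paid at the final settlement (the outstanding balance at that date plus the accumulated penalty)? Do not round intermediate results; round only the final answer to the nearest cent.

Balance at month 11: £21,000.0000 × (1 + 0.0095)^11 = £23,301.7668…
After £10,100.00 payment: £23,301.7668… − £10,100.00 = £13,201.7668…
Balance at month 16: £13,201.7668… × (1 + 0.0095)^5 = £13,840.8790…
Penalty: 16 × 1% × £21,000.00 = £3,360.00
Final settlement = outstanding balance + penalty = £13,840.8790… + £3,360.00 = £17,200.88

£17,200.88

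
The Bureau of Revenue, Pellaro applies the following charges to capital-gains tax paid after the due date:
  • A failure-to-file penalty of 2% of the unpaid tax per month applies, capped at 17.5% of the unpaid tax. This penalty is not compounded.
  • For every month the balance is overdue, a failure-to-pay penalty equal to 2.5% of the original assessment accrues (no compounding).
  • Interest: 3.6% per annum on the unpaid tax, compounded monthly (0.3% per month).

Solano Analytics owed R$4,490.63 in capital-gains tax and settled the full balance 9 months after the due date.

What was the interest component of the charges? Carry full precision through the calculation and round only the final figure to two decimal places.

R$122.71

Interest: R$4,490.63 × ((1 + 0.003)^9 − 1) = R$4,490.63 × 0.0273263… = R$122.7122…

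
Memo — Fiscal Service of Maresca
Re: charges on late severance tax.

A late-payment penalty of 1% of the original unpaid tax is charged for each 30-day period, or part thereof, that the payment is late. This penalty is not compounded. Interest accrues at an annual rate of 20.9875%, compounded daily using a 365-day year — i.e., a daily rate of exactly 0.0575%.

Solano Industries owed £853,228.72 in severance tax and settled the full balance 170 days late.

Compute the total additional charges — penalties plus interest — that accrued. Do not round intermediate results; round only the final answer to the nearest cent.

£138,782.86

Penalty periods: ⌈170/30⌉ = 6; penalty = 6 × 1% × £853,228.72 = £51,193.72…
Interest: £853,228.72 × ((1 + 0.000575)^170 − 1) = £853,228.72 × 0.10265610… = £87,589.1347…
Penalties + interest = £51,193.7232 + £87,589.1347… = £138,782.86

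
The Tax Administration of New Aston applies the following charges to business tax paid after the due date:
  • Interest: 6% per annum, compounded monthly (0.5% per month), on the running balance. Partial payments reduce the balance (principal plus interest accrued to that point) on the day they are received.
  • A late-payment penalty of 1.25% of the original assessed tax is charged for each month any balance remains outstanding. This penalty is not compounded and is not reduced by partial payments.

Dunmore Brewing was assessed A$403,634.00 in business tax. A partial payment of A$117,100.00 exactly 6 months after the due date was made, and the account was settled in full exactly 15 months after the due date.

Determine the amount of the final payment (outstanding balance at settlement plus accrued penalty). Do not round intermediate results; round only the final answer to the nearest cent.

Balance at month 6: A$403,634.0000 × (1 + 0.005)^6 = A$415,895.3956…
After A$117,100.00 payment: A$415,895.3956… − A$117,100.00 = A$298,795.3956…
Balance at month 15: A$298,795.3956… × (1 + 0.005)^9 = A$312,513.2653…
Penalty: 15 × 1.25% × A$403,634.00 = A$75,681.38…
Final settlement = outstanding balance + penalty = A$312,513.2653… + A$75,681.38… = A$388,194.64

A$388,194.64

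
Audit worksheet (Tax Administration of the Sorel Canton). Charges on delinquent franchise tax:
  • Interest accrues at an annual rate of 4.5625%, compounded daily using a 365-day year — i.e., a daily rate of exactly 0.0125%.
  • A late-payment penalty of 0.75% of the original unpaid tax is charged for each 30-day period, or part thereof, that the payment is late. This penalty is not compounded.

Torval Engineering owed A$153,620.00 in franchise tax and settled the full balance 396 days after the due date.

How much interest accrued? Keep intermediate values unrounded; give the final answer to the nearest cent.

A$7,795.04

Interest: A$153,620.00 × ((1 + 0.000125)^396 − 1) = A$153,620.00 × 0.05074234… = A$7,795.0385…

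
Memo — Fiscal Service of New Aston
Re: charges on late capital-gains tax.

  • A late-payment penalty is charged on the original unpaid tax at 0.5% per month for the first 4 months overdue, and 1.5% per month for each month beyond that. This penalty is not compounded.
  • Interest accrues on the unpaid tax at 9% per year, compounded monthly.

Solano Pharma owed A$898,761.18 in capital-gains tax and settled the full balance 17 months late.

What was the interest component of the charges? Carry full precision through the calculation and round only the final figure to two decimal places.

A$121,732.31

Interest (9%/yr ÷ 12 = 0.75%/month): A$898,761.18 × ((1 + 0.0075)^17 − 1) = A$121,732.3077…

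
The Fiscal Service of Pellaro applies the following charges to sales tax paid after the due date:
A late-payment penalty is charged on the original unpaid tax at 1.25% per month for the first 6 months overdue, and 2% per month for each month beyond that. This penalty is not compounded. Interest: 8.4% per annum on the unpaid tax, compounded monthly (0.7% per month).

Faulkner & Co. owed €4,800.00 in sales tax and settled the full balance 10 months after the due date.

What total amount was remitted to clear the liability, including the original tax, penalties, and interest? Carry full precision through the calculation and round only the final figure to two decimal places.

Penalty, months 1–6: 6 × 1.25% × €4,800.00 = €360.00
Penalty, months 7–10: 4 × 2% × €4,800.00 = €384.00
Interest: €4,800.00 × ((1 + 0.007)^10 − 1) = €4,800.00 × 0.0722467… = €346.7840…
Total = €4,800.00 + €744.0000 + €346.7840… = €5,890.78

€5,890.78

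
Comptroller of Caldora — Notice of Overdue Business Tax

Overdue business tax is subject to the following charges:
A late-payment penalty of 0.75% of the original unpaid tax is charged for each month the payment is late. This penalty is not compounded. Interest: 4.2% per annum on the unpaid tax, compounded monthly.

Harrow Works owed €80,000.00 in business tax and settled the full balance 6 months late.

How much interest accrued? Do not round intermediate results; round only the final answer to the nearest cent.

Interest (4.2%/yr ÷ 12 = 0.35%/month): €80,000.00 × ((1 + 0.0035)^6 − 1) = €1,694.7688…

€1,694.77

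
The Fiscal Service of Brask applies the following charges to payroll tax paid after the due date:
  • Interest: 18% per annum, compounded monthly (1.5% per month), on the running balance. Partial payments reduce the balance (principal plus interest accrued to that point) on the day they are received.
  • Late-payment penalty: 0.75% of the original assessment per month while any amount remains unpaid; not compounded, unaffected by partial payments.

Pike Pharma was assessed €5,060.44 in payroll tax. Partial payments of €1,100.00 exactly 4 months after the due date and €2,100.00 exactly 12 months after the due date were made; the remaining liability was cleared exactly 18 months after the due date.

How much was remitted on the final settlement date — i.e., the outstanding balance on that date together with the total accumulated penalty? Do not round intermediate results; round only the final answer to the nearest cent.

€3,647.72

Balance at month 4: €5,060.4400 × (1 + 0.015)^4 = €5,370.9666…
After €1,100.00 payment: €5,370.9666… − €1,100.00 = €4,270.9666…
Balance at month 12: €4,270.9666… × (1 + 0.015)^8 = €4,811.2122…
After €2,100.00 payment: €4,811.2122… − €2,100.00 = €2,711.2122…
Balance at month 18: €2,711.2122… × (1 + 0.015)^6 = €2,964.5567…
Penalty: 18 × 0.75% × €5,060.44 = €683.16…
Final settlement = outstanding balance + penalty = €2,964.5567… + €683.16… = €3,647.72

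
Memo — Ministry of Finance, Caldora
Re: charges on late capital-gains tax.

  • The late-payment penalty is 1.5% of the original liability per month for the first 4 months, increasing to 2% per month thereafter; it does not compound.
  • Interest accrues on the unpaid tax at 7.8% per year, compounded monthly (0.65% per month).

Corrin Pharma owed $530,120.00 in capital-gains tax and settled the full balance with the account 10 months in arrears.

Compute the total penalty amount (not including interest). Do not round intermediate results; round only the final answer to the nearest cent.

$95,421.60

Penalty, months 1–4: 4 × 1.5% × $530,120.00 = $31,807.20
Penalty, months 5–10: 6 × 2% × $530,120.00 = $63,614.40
Total penalty = $31,807.20 + $63,614.40 = $95,421.60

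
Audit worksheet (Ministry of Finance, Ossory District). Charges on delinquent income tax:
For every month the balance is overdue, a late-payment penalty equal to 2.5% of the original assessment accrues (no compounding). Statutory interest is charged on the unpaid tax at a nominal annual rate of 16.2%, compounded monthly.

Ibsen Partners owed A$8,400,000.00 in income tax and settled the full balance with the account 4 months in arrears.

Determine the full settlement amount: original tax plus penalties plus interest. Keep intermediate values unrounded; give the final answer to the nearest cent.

Late-payment penalty: 4 × 2.5% × A$8,400,000.00 = A$840,000.00
Interest (16.2%/yr ÷ 12 = 1.35%/month): A$8,400,000.00 × ((1 + 0.0135)^4 − 1) = A$462,868.3476…
Total = A$8,400,000.00 + A$840,000.0000 + A$462,868.3476… = A$9,702,868.35

A$9,702,868.35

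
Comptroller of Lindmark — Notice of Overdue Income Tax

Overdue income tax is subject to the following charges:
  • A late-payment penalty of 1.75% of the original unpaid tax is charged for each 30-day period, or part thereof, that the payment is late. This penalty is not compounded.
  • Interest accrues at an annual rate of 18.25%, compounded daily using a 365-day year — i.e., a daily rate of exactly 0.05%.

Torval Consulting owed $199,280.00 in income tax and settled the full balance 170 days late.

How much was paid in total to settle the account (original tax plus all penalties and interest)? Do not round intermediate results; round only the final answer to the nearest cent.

Penalty periods: ⌈170/30⌉ = 6; penalty = 6 × 1.75% × $199,280.00 = $20,924.40
Interest: $199,280.00 × ((1 + 0.0005)^170 − 1) = $199,280.00 × 0.08869394… = $17,674.9282…
Total = $199,280.00 + $20,924.4000 + $17,674.9282… = $237,879.33

$237,879.33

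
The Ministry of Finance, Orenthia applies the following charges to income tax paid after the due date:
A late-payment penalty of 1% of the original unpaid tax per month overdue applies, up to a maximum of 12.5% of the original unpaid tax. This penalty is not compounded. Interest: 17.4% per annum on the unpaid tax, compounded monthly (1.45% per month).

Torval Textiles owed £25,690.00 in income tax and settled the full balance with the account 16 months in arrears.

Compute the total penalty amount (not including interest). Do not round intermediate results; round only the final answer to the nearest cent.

Penalty (uncapped): 16 × 1% × £25,690.00 = £4,110.40; cap = 12.5% × £25,690.00 = £3,211.25 → penalty = £3,211.25

£3,211.25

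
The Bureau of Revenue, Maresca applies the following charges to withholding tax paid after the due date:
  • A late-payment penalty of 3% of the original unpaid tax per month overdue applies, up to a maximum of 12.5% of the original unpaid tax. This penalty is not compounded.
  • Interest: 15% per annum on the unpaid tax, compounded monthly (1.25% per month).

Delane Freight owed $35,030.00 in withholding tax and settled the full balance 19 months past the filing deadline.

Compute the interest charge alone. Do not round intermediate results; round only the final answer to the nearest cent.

$9,325.32

Interest: $35,030.00 × ((1 + 0.0125)^19 − 1) = $35,030.00 × 0.2662096… = $9,325.3227…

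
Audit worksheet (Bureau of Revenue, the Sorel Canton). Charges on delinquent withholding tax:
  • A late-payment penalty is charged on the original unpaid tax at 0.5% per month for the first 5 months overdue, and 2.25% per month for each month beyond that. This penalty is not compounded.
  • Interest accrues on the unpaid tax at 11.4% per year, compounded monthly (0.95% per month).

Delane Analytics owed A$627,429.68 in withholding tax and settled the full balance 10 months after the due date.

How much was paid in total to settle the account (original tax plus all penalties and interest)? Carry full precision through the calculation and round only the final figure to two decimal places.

Penalty, months 1–5: 5 × 0.5% × A$627,429.68 = A$15,685.74…
Penalty, months 6–10: 5 × 2.25% × A$627,429.68 = A$70,585.84…
Interest: A$627,429.68 × ((1 + 0.0095)^10 − 1) = A$627,429.68 × 0.0991659… = A$62,219.6070…
Total = A$627,429.68 + A$86,271.5810 + A$62,219.6070… = A$775,920.87

A$775,920.87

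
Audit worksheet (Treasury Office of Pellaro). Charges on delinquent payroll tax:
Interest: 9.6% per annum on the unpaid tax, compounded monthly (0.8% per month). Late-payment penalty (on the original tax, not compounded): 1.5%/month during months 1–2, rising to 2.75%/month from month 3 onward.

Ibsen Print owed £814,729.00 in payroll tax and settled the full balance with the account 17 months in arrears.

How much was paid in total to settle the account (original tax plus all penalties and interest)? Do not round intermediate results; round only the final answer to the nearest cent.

£1,293,432.89

Penalty, months 1–2: 2 × 1.5% × £814,729.00 = £24,441.87
Penalty, months 3–17: 15 × 2.75% × £814,729.00 = £336,075.71…
Interest: £814,729.00 × ((1 + 0.008)^17 − 1) = £814,729.00 × 0.1450621… = £118,186.3115…
Total = £814,729.00 + £360,517.5825 + £118,186.3115… = £1,293,432.89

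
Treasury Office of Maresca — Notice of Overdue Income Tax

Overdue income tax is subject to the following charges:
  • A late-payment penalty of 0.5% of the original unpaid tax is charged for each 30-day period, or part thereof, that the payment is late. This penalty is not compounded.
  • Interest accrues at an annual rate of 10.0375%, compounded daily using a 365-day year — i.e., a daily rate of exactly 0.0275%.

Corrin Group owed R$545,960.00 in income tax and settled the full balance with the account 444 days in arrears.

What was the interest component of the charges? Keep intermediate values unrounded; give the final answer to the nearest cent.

Interest: R$545,960.00 × ((1 + 0.000275)^444 − 1) = R$545,960.00 × 0.12984812… = R$70,891.8782…

R$70,891.88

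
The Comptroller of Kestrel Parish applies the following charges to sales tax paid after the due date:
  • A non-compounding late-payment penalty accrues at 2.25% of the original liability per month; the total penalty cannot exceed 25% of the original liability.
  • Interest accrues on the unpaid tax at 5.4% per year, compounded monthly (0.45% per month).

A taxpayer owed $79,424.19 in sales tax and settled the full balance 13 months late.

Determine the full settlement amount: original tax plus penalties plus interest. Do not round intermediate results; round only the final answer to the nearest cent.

Penalty (uncapped): 13 × 2.25% × $79,424.19 = $23,231.58…; cap = 25% × $79,424.19 = $19,856.05… → penalty = $19,856.05…
Interest: $79,424.19 × ((1 + 0.0045)^13 − 1) = $79,424.19 × 0.0601059… = $4,773.8590…
Total = $79,424.19 + $19,856.0475 + $4,773.8590… = $104,054.10

$104,054.10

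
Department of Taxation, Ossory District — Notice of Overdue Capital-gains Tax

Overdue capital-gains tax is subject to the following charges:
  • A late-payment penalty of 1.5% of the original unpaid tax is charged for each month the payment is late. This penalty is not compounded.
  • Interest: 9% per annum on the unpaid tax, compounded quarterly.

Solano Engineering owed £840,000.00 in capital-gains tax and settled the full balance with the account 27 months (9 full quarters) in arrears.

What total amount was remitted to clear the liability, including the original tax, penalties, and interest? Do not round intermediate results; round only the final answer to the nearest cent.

£1,366,440.47

Late-payment penalty: 27 × 1.5% × £840,000.00 = £340,200.00
Interest (9%/yr ÷ 4 = 2.25%/quarter): £840,000.00 × ((1 + 0.0225)^9 − 1) = £186,240.4677…
Total = £840,000.00 + £340,200.0000 + £186,240.4677… = £1,366,440.47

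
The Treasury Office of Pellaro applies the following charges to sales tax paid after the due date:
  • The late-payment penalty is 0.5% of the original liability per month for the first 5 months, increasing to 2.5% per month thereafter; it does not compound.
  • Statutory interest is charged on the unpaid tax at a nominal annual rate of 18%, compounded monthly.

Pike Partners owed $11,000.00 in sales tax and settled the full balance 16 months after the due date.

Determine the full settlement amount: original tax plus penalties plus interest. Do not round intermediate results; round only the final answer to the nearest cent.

Penalty, months 1–5: 5 × 0.5% × $11,000.00 = $275.00
Penalty, months 6–16: 11 × 2.5% × $11,000.00 = $3,025.00
Interest (18%/yr ÷ 12 = 1.5%/month): $11,000.00 × ((1 + 0.015)^16 − 1) = $2,958.8410…
Total = $11,000.00 + $3,300.0000 + $2,958.8410… = $17,258.84

$17,258.84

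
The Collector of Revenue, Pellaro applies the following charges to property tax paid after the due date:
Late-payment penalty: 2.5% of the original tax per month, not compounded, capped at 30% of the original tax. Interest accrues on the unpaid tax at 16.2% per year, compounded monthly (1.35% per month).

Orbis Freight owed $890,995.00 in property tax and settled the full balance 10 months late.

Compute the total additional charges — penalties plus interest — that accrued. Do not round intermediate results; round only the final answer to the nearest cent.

$350,609.73

Penalty: 10 × 2.5% × $890,995.00 = $222,748.75 (below the 30% cap of $267,298.50)
Interest: $890,995.00 × ((1 + 0.0135)^10 − 1) = $890,995.00 × 0.1435036… = $127,860.9762…
Penalties + interest = $222,748.7500 + $127,860.9762… = $350,609.73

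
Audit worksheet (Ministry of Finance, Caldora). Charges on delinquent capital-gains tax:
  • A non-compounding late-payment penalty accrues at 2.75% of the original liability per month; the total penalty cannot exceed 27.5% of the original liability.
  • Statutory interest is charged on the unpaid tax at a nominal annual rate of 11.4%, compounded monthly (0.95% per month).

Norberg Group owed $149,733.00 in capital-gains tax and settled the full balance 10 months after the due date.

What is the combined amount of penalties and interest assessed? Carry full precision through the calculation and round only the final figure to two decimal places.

$56,024.98

Penalty (uncapped): 10 × 2.75% × $149,733.00 = $41,176.58…; cap = 27.5% × $149,733.00 = $41,176.58… → penalty = $41,176.58…
Interest: $149,733.00 × ((1 + 0.0095)^10 − 1) = $149,733.00 × 0.0991659… = $14,848.4025…
Penalties + interest = $41,176.5750 + $14,848.4025… = $56,024.98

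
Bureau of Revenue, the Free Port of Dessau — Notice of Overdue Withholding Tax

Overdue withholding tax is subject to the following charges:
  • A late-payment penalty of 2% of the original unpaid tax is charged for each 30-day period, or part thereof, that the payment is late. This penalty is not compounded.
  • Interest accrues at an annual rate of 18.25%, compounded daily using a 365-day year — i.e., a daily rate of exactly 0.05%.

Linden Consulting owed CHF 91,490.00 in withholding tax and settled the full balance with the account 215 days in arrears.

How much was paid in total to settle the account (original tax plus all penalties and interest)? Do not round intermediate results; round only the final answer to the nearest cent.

CHF 116,508.94

Penalty periods: ⌈215/30⌉ = 8; penalty = 8 × 2% × CHF 91,490.00 = CHF 14,638.40
Interest: CHF 91,490.00 × ((1 + 0.0005)^215 − 1) = CHF 91,490.00 × 0.11346095… = CHF 10,380.5420…
Total = CHF 91,490.00 + CHF 14,638.4000 + CHF 10,380.5420… = CHF 116,508.94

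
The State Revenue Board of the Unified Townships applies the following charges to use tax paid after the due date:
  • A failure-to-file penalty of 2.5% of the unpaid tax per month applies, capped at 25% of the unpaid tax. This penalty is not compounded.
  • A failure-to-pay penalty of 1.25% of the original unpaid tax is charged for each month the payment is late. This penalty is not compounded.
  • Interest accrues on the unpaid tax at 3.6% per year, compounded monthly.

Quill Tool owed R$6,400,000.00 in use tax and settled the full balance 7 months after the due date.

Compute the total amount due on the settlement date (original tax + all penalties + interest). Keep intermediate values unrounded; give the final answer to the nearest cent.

Failure-to-file: 7 × 2.5% × R$6,400,000.00 = R$1,120,000.00 (under the 25% cap)
Failure-to-pay penalty = 1.25% × R$6,400,000.00 × 7 mo = R$560,000.00
Interest (3.6%/yr ÷ 12 = 0.3%/month): R$6,400,000.00 × ((1 + 0.003)^7 − 1) = R$135,615.6662…
Total = R$6,400,000.00 + R$1,680,000.0000 + R$135,615.6662… = R$8,215,615.67

R$8,215,615.67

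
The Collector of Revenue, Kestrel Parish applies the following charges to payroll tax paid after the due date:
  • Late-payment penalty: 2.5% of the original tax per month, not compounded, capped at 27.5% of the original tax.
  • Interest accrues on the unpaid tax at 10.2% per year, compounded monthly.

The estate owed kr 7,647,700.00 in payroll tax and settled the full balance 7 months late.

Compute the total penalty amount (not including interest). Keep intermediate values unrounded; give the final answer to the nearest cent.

kr 1,338,347.50

Penalty: 7 × 2.5% × kr 7,647,700.00 = kr 1,338,347.50 (below the 27.5% cap of kr 2,103,117.50)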